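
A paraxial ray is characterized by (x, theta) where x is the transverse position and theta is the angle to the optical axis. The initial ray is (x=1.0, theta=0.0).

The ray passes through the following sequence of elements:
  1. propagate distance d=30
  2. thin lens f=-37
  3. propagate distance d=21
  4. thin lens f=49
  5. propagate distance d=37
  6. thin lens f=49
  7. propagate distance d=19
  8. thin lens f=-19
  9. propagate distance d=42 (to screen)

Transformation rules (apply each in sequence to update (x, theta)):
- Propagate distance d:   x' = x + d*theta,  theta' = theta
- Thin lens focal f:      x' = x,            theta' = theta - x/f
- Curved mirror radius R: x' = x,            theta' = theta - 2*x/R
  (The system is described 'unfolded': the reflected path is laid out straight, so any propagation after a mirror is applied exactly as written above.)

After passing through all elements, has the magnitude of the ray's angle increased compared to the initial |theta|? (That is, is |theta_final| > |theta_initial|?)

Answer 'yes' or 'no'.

Initial: x=1.0000 theta=0.0000
After 1 (propagate distance d=30): x=1.0000 theta=0.0000
After 2 (thin lens f=-37): x=1.0000 theta=1/37 (≈0.0270)
After 3 (propagate distance d=21): x=58/37 (≈1.5676) theta=1/37 (≈0.0270)
After 4 (thin lens f=49): x=58/37 (≈1.5676) theta=-9/1813 (≈-0.0050)
After 5 (propagate distance d=37): x=2509/1813 (≈1.3839) theta=-9/1813 (≈-0.0050)
After 6 (thin lens f=49): x=2509/1813 (≈1.3839) theta=-2950/88837 (≈-0.0332)
After 7 (propagate distance d=19): x=66891/88837 (≈0.7530) theta=-2950/88837 (≈-0.0332)
After 8 (thin lens f=-19): x=66891/88837 (≈0.7530) theta=293/45619 (≈0.0064)
After 9 (propagate distance d=42 (to screen)): x=1726251/1687903 (≈1.0227) theta=293/45619 (≈0.0064)
|theta_initial|=0.0000 |theta_final|=293/45619 (≈0.0064) -> increased

Answer: yes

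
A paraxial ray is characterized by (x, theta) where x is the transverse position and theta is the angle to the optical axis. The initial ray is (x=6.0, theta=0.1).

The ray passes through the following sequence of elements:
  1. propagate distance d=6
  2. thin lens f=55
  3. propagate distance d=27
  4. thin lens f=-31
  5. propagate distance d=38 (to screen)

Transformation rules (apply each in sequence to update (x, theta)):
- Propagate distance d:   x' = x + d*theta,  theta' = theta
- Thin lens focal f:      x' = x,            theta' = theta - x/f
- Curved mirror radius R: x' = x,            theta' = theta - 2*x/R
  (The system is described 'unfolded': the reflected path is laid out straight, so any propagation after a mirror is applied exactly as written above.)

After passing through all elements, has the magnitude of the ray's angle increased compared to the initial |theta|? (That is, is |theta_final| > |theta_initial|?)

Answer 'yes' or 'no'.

Answer: yes

Derivation:
Initial: x=6.0000 theta=0.1000
After 1 (propagate distance d=6): x=6.6000 theta=0.1000
After 2 (thin lens f=55): x=6.6000 theta=-0.0200
After 3 (propagate distance d=27): x=6.0600 theta=-0.0200
After 4 (thin lens f=-31): x=6.0600 theta=136/775 (≈0.1755)
After 5 (propagate distance d=38 (to screen)): x=19729/1550 (≈12.7284) theta=136/775 (≈0.1755)
|theta_initial|=0.1000 |theta_final|=136/775 (≈0.1755) -> increased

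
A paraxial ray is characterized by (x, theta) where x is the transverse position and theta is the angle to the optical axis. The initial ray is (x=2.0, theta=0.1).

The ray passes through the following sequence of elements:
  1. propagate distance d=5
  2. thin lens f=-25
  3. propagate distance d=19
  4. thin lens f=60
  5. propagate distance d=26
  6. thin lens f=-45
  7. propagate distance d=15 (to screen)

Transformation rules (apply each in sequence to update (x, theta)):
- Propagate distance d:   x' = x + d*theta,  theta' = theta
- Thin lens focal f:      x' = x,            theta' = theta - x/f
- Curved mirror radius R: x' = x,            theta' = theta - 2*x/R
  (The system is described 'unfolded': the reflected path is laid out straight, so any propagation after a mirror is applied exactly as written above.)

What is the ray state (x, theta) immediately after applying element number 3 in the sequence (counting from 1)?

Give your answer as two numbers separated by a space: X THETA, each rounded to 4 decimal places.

Initial: x=2.0000 theta=0.1000
After 1 (propagate distance d=5): x=2.5000 theta=0.1000
After 2 (thin lens f=-25): x=2.5000 theta=0.2000
After 3 (propagate distance d=19): x=6.3000 theta=0.2000
Rounded to 4 decimal places: x = 6.3000, theta = 0.2000

Answer: 6.3000 0.2000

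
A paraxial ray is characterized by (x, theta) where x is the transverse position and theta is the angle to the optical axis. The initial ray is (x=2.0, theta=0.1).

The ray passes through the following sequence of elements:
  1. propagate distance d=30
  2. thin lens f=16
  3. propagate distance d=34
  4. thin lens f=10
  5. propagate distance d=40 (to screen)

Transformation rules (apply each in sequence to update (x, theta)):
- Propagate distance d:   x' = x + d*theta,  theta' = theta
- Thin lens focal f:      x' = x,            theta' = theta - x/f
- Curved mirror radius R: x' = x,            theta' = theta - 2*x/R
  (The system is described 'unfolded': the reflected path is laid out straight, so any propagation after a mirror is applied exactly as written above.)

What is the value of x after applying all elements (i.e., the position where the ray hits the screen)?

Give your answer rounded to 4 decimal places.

Initial: x=2.0000 theta=0.1000
After 1 (propagate distance d=30): x=5.0000 theta=0.1000
After 2 (thin lens f=16): x=5.0000 theta=-0.2125
After 3 (propagate distance d=34): x=-2.2250 theta=-0.2125
After 4 (thin lens f=10): x=-2.2250 theta=0.0100
After 5 (propagate distance d=40 (to screen)): x=-1.8250 theta=0.0100
Rounded to 4 decimal places: x = -1.8250

Answer: -1.8250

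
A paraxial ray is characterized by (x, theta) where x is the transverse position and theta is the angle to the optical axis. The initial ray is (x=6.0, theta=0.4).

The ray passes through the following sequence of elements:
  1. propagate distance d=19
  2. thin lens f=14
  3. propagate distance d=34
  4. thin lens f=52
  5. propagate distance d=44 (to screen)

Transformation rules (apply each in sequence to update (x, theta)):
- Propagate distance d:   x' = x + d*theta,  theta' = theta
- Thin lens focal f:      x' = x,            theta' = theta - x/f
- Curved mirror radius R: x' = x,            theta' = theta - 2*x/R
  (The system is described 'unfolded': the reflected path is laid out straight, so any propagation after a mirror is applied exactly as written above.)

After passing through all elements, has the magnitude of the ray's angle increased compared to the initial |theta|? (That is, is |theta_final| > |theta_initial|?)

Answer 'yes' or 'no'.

Answer: yes

Derivation:
Initial: x=6.0000 theta=0.4000
After 1 (propagate distance d=19): x=13.6000 theta=0.4000
After 2 (thin lens f=14): x=13.6000 theta=-4/7 (≈-0.5714)
After 3 (propagate distance d=34): x=-204/35 (≈-5.8286) theta=-4/7 (≈-0.5714)
After 4 (thin lens f=52): x=-204/35 (≈-5.8286) theta=-209/455 (≈-0.4593)
After 5 (propagate distance d=44 (to screen)): x=-11848/455 (≈-26.0396) theta=-209/455 (≈-0.4593)
|theta_initial|=0.4000 |theta_final|=209/455 (≈0.4593) -> increased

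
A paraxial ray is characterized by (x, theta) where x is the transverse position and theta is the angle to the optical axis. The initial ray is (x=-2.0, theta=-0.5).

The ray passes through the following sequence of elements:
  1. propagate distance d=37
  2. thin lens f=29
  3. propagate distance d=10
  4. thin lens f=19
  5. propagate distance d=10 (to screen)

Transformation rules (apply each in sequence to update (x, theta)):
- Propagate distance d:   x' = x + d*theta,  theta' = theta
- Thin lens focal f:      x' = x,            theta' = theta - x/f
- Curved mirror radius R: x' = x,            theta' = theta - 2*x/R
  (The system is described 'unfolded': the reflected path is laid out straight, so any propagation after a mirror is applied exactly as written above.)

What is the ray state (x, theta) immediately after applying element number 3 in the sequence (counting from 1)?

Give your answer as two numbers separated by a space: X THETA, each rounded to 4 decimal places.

Initial: x=-2.0000 theta=-0.5000
After 1 (propagate distance d=37): x=-20.5000 theta=-0.5000
After 2 (thin lens f=29): x=-20.5000 theta=6/29 (≈0.2069)
After 3 (propagate distance d=10): x=-1069/58 (≈-18.4310) theta=6/29 (≈0.2069)
Rounded to 4 decimal places: x = -18.4310, theta = 0.2069

Answer: -18.4310 0.2069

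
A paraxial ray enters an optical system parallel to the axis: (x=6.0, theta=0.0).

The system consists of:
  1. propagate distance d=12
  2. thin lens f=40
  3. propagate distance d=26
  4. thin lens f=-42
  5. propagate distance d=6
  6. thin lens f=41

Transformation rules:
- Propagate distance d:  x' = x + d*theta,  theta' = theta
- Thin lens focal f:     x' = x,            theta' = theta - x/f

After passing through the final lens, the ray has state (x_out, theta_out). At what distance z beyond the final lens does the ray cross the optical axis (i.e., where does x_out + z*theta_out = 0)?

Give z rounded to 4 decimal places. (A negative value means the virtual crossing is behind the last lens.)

Answer: 10.9821

Derivation:
Initial: x=6.0000 theta=0.0000
After 1 (propagate distance d=12): x=6.0000 theta=0.0000
After 2 (thin lens f=40): x=6.0000 theta=-0.1500
After 3 (propagate distance d=26): x=2.1000 theta=-0.1500
After 4 (thin lens f=-42): x=2.1000 theta=-0.1000
After 5 (propagate distance d=6): x=1.5000 theta=-0.1000
After 6 (thin lens f=41): x=1.5000 theta=-28/205 (≈-0.1366)
z_focus = -x_out/theta_out = -(1.5000)/(-28/205) = 615/56 ≈ 10.9821
Rounded to 4 decimal places: z = 10.9821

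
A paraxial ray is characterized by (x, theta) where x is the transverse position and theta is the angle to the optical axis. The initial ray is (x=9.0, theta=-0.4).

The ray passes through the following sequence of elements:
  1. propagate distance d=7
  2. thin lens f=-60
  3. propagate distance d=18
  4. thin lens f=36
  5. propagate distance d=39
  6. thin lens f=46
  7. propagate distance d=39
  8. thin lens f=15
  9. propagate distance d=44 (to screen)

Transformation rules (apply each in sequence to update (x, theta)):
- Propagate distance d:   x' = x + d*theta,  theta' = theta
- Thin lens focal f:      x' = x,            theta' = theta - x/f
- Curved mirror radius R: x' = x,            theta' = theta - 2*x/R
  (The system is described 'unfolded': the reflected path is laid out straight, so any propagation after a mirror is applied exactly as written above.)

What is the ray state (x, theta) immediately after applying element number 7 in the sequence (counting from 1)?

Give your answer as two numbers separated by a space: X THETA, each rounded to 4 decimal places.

Initial: x=9.0000 theta=-0.4000
After 1 (propagate distance d=7): x=6.2000 theta=-0.4000
After 2 (thin lens f=-60): x=6.2000 theta=-89/300 (≈-0.2967)
After 3 (propagate distance d=18): x=0.8600 theta=-89/300 (≈-0.2967)
After 4 (thin lens f=36): x=0.8600 theta=-577/1800 (≈-0.3206)
After 5 (propagate distance d=39): x=-1397/120 (≈-11.6417) theta=-577/1800 (≈-0.3206)
After 6 (thin lens f=46): x=-1397/120 (≈-11.6417) theta=-5587/82800 (≈-0.0675)
After 7 (propagate distance d=39): x=-393941/27600 (≈-14.2732) theta=-5587/82800 (≈-0.0675)
Rounded to 4 decimal places: x = -14.2732, theta = -0.0675

Answer: -14.2732 -0.0675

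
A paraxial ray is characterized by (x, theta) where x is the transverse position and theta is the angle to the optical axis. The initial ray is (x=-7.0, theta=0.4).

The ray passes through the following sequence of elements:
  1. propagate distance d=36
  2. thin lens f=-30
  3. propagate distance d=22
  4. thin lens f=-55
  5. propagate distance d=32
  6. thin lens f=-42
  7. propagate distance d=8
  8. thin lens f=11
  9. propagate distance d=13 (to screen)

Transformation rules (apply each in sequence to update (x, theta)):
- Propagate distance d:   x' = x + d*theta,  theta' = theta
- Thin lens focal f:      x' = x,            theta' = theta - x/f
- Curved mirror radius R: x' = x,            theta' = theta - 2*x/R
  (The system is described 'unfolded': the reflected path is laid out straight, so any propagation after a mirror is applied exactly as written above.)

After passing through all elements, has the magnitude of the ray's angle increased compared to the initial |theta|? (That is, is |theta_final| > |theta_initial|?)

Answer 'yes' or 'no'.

Initial: x=-7.0000 theta=0.4000
After 1 (propagate distance d=36): x=7.4000 theta=0.4000
After 2 (thin lens f=-30): x=7.4000 theta=97/150 (≈0.6467)
After 3 (propagate distance d=22): x=1622/75 (≈21.6267) theta=97/150 (≈0.6467)
After 4 (thin lens f=-55): x=1622/75 (≈21.6267) theta=8579/8250 (≈1.0399)
After 5 (propagate distance d=32): x=226474/4125 (≈54.9028) theta=8579/8250 (≈1.0399)
After 6 (thin lens f=-42): x=226474/4125 (≈54.9028) theta=406633/173250 (≈2.3471)
After 7 (propagate distance d=8): x=580226/7875 (≈73.6795) theta=406633/173250 (≈2.3471)
After 8 (thin lens f=11): x=580226/7875 (≈73.6795) theta=-22843/5250 (≈-4.3510)
After 9 (propagate distance d=13 (to screen)): x=10783/630 (≈17.1159) theta=-22843/5250 (≈-4.3510)
|theta_initial|=0.4000 |theta_final|=22843/5250 (≈4.3510) -> increased

Answer: yes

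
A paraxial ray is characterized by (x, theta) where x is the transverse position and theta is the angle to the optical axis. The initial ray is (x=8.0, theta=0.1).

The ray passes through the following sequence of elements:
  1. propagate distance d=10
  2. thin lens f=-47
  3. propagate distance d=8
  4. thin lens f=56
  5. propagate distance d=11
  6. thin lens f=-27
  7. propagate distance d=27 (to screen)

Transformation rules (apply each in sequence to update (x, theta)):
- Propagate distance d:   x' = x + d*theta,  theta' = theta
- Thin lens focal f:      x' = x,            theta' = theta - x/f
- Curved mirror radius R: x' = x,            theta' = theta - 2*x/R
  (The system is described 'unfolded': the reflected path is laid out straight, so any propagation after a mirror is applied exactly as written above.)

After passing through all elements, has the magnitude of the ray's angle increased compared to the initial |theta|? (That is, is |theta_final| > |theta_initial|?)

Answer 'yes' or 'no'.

Initial: x=8.0000 theta=0.1000
After 1 (propagate distance d=10): x=9.0000 theta=0.1000
After 2 (thin lens f=-47): x=9.0000 theta=137/470 (≈0.2915)
After 3 (propagate distance d=8): x=2663/235 (≈11.3319) theta=137/470 (≈0.2915)
After 4 (thin lens f=56): x=2663/235 (≈11.3319) theta=1173/13160 (≈0.0891)
After 5 (propagate distance d=11): x=162031/13160 (≈12.3124) theta=1173/13160 (≈0.0891)
After 6 (thin lens f=-27): x=162031/13160 (≈12.3124) theta=96851/177660 (≈0.5451)
After 7 (propagate distance d=27 (to screen)): x=50819/1880 (≈27.0314) theta=96851/177660 (≈0.5451)
|theta_initial|=0.1000 |theta_final|=96851/177660 (≈0.5451) -> increased

Answer: yes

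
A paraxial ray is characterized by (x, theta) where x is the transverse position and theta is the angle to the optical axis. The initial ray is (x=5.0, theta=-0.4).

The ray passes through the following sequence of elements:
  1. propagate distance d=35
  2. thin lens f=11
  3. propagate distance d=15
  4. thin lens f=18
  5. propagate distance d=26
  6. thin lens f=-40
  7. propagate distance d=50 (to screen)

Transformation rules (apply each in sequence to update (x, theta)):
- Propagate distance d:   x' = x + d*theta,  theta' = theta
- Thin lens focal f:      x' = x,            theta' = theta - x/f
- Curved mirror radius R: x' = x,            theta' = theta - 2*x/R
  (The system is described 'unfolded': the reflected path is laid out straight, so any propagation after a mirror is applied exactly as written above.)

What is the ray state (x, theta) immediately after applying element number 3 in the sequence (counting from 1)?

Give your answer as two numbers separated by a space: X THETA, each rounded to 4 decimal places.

Answer: -2.7273 0.4182

Derivation:
Initial: x=5.0000 theta=-0.4000
After 1 (propagate distance d=35): x=-9.0000 theta=-0.4000
After 2 (thin lens f=11): x=-9.0000 theta=23/55 (≈0.4182)
After 3 (propagate distance d=15): x=-30/11 (≈-2.7273) theta=23/55 (≈0.4182)
Rounded to 4 decimal places: x = -2.7273, theta = 0.4182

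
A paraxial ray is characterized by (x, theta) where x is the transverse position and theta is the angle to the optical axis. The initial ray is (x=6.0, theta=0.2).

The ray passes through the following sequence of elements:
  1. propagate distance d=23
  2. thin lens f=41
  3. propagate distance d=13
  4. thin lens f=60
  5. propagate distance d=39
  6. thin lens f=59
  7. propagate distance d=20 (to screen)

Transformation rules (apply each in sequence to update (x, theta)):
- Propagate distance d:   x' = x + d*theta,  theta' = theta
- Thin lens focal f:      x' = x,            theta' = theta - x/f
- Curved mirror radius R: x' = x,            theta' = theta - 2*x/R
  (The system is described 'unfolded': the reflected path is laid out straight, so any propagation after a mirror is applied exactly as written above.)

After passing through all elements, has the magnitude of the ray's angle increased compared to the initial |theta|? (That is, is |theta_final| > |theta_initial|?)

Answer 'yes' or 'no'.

Answer: yes

Derivation:
Initial: x=6.0000 theta=0.2000
After 1 (propagate distance d=23): x=10.6000 theta=0.2000
After 2 (thin lens f=41): x=10.6000 theta=-12/205 (≈-0.0585)
After 3 (propagate distance d=13): x=2017/205 (≈9.8390) theta=-12/205 (≈-0.0585)
After 4 (thin lens f=60): x=2017/205 (≈9.8390) theta=-2737/12300 (≈-0.2225)
After 5 (propagate distance d=39): x=4759/4100 (≈1.1607) theta=-2737/12300 (≈-0.2225)
After 6 (thin lens f=59): x=4759/4100 (≈1.1607) theta=-8788/36285 (≈-0.2422)
After 7 (propagate distance d=20 (to screen)): x=-2672857/725700 (≈-3.6831) theta=-8788/36285 (≈-0.2422)
|theta_initial|=0.2000 |theta_final|=8788/36285 (≈0.2422) -> increased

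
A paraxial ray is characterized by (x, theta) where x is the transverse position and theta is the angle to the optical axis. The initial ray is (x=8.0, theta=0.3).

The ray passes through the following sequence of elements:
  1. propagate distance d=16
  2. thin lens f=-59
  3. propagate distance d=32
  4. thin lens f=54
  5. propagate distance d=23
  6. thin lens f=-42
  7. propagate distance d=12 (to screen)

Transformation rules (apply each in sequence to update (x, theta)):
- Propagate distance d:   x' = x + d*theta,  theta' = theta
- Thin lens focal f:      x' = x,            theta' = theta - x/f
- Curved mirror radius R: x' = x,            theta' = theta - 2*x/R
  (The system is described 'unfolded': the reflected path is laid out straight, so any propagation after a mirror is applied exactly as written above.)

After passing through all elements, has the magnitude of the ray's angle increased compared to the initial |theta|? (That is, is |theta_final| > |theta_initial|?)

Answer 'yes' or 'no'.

Initial: x=8.0000 theta=0.3000
After 1 (propagate distance d=16): x=12.8000 theta=0.3000
After 2 (thin lens f=-59): x=12.8000 theta=61/118 (≈0.5169)
After 3 (propagate distance d=32): x=8656/295 (≈29.3424) theta=61/118 (≈0.5169)
After 4 (thin lens f=54): x=8656/295 (≈29.3424) theta=-421/15930 (≈-0.0264)
After 5 (propagate distance d=23): x=457741/15930 (≈28.7345) theta=-421/15930 (≈-0.0264)
After 6 (thin lens f=-42): x=457741/15930 (≈28.7345) theta=440059/669060 (≈0.6577)
After 7 (propagate distance d=12 (to screen)): x=272287/7434 (≈36.6273) theta=440059/669060 (≈0.6577)
|theta_initial|=0.3000 |theta_final|=440059/669060 (≈0.6577) -> increased

Answer: yes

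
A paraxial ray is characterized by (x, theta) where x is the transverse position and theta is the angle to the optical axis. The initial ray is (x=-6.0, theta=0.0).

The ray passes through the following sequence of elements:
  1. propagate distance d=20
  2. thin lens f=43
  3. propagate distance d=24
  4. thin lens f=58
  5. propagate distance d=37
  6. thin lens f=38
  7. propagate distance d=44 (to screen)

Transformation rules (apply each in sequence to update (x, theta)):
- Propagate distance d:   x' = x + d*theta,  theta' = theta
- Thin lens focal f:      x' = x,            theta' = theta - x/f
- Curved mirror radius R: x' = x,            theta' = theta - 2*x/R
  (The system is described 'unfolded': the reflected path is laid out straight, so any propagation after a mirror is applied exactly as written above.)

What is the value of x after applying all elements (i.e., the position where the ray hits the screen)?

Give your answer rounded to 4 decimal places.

Initial: x=-6.0000 theta=0.0000
After 1 (propagate distance d=20): x=-6.0000 theta=0.0000
After 2 (thin lens f=43): x=-6.0000 theta=6/43 (≈0.1395)
After 3 (propagate distance d=24): x=-114/43 (≈-2.6512) theta=6/43 (≈0.1395)
After 4 (thin lens f=58): x=-114/43 (≈-2.6512) theta=231/1247 (≈0.1852)
After 5 (propagate distance d=37): x=5241/1247 (≈4.2029) theta=231/1247 (≈0.1852)
After 6 (thin lens f=38): x=5241/1247 (≈4.2029) theta=3537/47386 (≈0.0746)
After 7 (propagate distance d=44 (to screen)): x=6117/817 (≈7.4871) theta=3537/47386 (≈0.0746)
Rounded to 4 decimal places: x = 7.4871

Answer: 7.4871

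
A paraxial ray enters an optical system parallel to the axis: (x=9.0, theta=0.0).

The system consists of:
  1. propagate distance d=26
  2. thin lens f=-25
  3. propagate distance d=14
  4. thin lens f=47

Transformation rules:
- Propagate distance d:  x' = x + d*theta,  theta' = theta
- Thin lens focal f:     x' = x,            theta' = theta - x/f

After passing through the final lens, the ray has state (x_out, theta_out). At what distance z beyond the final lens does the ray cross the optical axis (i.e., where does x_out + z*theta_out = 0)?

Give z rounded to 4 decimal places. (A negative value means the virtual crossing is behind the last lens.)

Initial: x=9.0000 theta=0.0000
After 1 (propagate distance d=26): x=9.0000 theta=0.0000
After 2 (thin lens f=-25): x=9.0000 theta=0.3600
After 3 (propagate distance d=14): x=14.0400 theta=0.3600
After 4 (thin lens f=47): x=14.0400 theta=72/1175 (≈0.0613)
z_focus = -x_out/theta_out = -(14.0400)/(72/1175) = -229.1250
Rounded to 4 decimal places: z = -229.1250

Answer: -229.1250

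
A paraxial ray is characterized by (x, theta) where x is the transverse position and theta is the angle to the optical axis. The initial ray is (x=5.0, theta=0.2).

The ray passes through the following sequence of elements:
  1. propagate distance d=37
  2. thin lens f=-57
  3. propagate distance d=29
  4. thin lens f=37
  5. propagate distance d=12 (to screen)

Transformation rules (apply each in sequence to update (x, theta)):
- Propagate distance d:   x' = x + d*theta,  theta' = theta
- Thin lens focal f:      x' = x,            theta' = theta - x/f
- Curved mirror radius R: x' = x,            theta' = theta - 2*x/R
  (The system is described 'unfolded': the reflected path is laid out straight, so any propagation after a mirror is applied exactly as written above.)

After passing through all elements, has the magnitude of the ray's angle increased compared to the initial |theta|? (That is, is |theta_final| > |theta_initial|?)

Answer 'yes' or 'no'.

Answer: yes

Derivation:
Initial: x=5.0000 theta=0.2000
After 1 (propagate distance d=37): x=12.4000 theta=0.2000
After 2 (thin lens f=-57): x=12.4000 theta=119/285 (≈0.4175)
After 3 (propagate distance d=29): x=1397/57 (≈24.5088) theta=119/285 (≈0.4175)
After 4 (thin lens f=37): x=1397/57 (≈24.5088) theta=-2582/10545 (≈-0.2449)
After 5 (propagate distance d=12 (to screen)): x=227461/10545 (≈21.5705) theta=-2582/10545 (≈-0.2449)
|theta_initial|=0.2000 |theta_final|=2582/10545 (≈0.2449) -> increased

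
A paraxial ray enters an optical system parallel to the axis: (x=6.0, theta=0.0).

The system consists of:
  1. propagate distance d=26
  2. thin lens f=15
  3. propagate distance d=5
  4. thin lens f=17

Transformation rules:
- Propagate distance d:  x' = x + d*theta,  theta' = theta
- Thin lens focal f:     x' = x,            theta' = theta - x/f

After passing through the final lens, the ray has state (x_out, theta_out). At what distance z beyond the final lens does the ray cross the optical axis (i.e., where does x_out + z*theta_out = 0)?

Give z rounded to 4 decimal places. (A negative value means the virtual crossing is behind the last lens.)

Answer: 6.2963

Derivation:
Initial: x=6.0000 theta=0.0000
After 1 (propagate distance d=26): x=6.0000 theta=0.0000
After 2 (thin lens f=15): x=6.0000 theta=-0.4000
After 3 (propagate distance d=5): x=4.0000 theta=-0.4000
After 4 (thin lens f=17): x=4.0000 theta=-54/85 (≈-0.6353)
z_focus = -x_out/theta_out = -(4.0000)/(-54/85) = 170/27 ≈ 6.2963
Rounded to 4 decimal places: z = 6.2963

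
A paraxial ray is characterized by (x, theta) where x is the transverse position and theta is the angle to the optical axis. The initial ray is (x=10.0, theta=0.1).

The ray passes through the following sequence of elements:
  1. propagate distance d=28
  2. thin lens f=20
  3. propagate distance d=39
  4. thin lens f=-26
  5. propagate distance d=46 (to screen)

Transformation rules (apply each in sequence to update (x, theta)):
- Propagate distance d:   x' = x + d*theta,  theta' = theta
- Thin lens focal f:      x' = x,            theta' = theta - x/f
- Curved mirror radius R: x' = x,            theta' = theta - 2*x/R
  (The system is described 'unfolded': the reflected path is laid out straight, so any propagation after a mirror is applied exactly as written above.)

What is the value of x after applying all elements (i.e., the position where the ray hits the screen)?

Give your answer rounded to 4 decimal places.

Initial: x=10.0000 theta=0.1000
After 1 (propagate distance d=28): x=12.8000 theta=0.1000
After 2 (thin lens f=20): x=12.8000 theta=-0.5400
After 3 (propagate distance d=39): x=-8.2600 theta=-0.5400
After 4 (thin lens f=-26): x=-8.2600 theta=-223/260 (≈-0.8577)
After 5 (propagate distance d=46 (to screen)): x=-15507/325 (≈-47.7138) theta=-223/260 (≈-0.8577)
Rounded to 4 decimal places: x = -47.7138

Answer: -47.7138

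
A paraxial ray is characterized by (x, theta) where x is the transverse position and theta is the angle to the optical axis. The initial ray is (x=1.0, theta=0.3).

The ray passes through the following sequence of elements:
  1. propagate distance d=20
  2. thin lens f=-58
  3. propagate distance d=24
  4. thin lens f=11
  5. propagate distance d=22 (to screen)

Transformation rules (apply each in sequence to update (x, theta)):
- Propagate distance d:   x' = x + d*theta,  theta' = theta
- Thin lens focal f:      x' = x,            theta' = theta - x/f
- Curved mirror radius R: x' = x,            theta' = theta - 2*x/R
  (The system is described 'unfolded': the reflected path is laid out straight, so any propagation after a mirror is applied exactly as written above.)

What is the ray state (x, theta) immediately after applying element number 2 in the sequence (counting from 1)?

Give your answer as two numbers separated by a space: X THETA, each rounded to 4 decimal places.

Initial: x=1.0000 theta=0.3000
After 1 (propagate distance d=20): x=7.0000 theta=0.3000
After 2 (thin lens f=-58): x=7.0000 theta=61/145 (≈0.4207)
Rounded to 4 decimal places: x = 7.0000, theta = 0.4207

Answer: 7.0000 0.4207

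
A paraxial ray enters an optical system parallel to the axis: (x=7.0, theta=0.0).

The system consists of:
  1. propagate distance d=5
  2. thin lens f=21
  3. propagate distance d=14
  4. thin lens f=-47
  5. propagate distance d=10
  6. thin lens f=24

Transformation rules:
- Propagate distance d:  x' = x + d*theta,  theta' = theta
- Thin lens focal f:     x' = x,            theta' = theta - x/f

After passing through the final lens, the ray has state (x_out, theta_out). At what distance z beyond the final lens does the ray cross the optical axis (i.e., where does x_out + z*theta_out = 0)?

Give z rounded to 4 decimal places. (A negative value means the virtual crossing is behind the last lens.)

Answer: -1.9168

Derivation:
Initial: x=7.0000 theta=0.0000
After 1 (propagate distance d=5): x=7.0000 theta=0.0000
After 2 (thin lens f=21): x=7.0000 theta=-1/3 (≈-0.3333)
After 3 (propagate distance d=14): x=7/3 (≈2.3333) theta=-1/3 (≈-0.3333)
After 4 (thin lens f=-47): x=7/3 (≈2.3333) theta=-40/141 (≈-0.2837)
After 5 (propagate distance d=10): x=-71/141 (≈-0.5035) theta=-40/141 (≈-0.2837)
After 6 (thin lens f=24): x=-71/141 (≈-0.5035) theta=-889/3384 (≈-0.2627)
z_focus = -x_out/theta_out = -(-71/141)/(-889/3384) = -1704/889 ≈ -1.9168
Rounded to 4 decimal places: z = -1.9168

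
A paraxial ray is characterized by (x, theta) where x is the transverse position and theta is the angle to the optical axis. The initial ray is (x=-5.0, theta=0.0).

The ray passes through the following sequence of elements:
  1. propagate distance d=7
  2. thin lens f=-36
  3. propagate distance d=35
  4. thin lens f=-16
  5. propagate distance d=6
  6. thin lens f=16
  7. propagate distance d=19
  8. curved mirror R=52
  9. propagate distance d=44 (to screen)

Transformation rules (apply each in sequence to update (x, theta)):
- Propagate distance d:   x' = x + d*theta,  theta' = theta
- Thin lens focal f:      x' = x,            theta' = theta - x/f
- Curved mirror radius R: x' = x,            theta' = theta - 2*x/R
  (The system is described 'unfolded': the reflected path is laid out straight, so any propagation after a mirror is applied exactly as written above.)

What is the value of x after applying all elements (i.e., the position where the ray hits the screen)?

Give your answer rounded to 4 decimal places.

Initial: x=-5.0000 theta=0.0000
After 1 (propagate distance d=7): x=-5.0000 theta=0.0000
After 2 (thin lens f=-36): x=-5.0000 theta=-5/36 (≈-0.1389)
After 3 (propagate distance d=35): x=-355/36 (≈-9.8611) theta=-5/36 (≈-0.1389)
After 4 (thin lens f=-16): x=-355/36 (≈-9.8611) theta=-145/192 (≈-0.7552)
After 5 (propagate distance d=6): x=-4145/288 (≈-14.3924) theta=-145/192 (≈-0.7552)
After 6 (thin lens f=16): x=-4145/288 (≈-14.3924) theta=665/4608 (≈0.1443)
After 7 (propagate distance d=19): x=-5965/512 (≈-11.6504) theta=665/4608 (≈0.1443)
After 8 (curved mirror R=52): x=-5965/512 (≈-11.6504) theta=70975/119808 (≈0.5924)
After 9 (propagate distance d=44 (to screen)): x=863545/59904 (≈14.4155) theta=70975/119808 (≈0.5924)
Rounded to 4 decimal places: x = 14.4155

Answer: 14.4155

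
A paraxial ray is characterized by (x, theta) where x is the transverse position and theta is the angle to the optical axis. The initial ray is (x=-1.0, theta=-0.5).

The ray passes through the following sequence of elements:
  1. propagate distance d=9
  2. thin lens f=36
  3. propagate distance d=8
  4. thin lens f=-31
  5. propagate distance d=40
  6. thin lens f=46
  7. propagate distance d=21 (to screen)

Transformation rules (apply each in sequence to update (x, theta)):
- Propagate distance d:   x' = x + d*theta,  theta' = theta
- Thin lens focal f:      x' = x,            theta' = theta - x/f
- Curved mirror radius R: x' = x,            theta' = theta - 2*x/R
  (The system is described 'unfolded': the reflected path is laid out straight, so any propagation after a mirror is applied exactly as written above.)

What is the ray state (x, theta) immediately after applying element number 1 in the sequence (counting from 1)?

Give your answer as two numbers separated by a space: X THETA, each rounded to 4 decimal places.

Initial: x=-1.0000 theta=-0.5000
After 1 (propagate distance d=9): x=-5.5000 theta=-0.5000
Rounded to 4 decimal places: x = -5.5000, theta = -0.5000

Answer: -5.5000 -0.5000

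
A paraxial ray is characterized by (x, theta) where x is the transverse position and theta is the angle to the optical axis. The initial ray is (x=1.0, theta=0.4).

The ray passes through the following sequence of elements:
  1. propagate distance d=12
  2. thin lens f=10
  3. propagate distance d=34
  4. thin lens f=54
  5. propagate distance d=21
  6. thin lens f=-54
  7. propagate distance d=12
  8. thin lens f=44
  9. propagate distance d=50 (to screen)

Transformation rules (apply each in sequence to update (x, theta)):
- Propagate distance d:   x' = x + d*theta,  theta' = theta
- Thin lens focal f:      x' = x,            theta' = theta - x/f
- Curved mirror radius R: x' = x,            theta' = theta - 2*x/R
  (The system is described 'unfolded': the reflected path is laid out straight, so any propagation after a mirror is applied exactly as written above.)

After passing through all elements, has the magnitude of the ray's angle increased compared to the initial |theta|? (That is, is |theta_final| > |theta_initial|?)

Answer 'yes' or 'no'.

Initial: x=1.0000 theta=0.4000
After 1 (propagate distance d=12): x=5.8000 theta=0.4000
After 2 (thin lens f=10): x=5.8000 theta=-0.1800
After 3 (propagate distance d=34): x=-0.3200 theta=-0.1800
After 4 (thin lens f=54): x=-0.3200 theta=-47/270 (≈-0.1741)
After 5 (propagate distance d=21): x=-1789/450 (≈-3.9756) theta=-47/270 (≈-0.1741)
After 6 (thin lens f=-54): x=-1789/450 (≈-3.9756) theta=-6019/24300 (≈-0.2477)
After 7 (propagate distance d=12): x=-28139/4050 (≈-6.9479) theta=-6019/24300 (≈-0.2477)
After 8 (thin lens f=44): x=-28139/4050 (≈-6.9479) theta=-48001/534600 (≈-0.0898)
After 9 (propagate distance d=50 (to screen)): x=-3057199/267300 (≈-11.4373) theta=-48001/534600 (≈-0.0898)
|theta_initial|=0.4000 |theta_final|=48001/534600 (≈0.0898) -> not increased

Answer: no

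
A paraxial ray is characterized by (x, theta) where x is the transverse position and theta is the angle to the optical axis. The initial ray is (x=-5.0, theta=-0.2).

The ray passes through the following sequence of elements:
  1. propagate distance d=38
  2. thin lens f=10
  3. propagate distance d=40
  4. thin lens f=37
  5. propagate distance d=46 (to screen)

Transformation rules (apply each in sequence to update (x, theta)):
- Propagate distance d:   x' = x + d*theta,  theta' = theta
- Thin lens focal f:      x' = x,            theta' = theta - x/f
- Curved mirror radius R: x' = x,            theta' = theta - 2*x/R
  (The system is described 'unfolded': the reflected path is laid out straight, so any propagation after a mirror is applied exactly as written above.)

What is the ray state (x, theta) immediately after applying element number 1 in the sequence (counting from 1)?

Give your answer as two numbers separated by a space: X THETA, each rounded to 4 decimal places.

Answer: -12.6000 -0.2000

Derivation:
Initial: x=-5.0000 theta=-0.2000
After 1 (propagate distance d=38): x=-12.6000 theta=-0.2000
Rounded to 4 decimal places: x = -12.6000, theta = -0.2000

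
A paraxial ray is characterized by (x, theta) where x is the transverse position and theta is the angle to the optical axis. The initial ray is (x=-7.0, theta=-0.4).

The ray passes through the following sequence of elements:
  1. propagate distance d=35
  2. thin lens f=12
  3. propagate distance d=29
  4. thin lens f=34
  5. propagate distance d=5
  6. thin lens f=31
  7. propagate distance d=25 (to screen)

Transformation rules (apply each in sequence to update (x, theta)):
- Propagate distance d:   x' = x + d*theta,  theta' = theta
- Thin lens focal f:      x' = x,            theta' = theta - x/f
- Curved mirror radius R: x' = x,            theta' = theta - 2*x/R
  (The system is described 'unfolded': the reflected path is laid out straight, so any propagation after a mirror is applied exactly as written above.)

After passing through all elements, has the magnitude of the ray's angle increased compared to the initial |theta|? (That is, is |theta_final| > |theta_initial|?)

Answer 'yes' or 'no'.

Initial: x=-7.0000 theta=-0.4000
After 1 (propagate distance d=35): x=-21.0000 theta=-0.4000
After 2 (thin lens f=12): x=-21.0000 theta=1.3500
After 3 (propagate distance d=29): x=18.1500 theta=1.3500
After 4 (thin lens f=34): x=18.1500 theta=111/136 (≈0.8162)
After 5 (propagate distance d=5): x=15117/680 (≈22.2309) theta=111/136 (≈0.8162)
After 6 (thin lens f=31): x=15117/680 (≈22.2309) theta=261/2635 (≈0.0991)
After 7 (propagate distance d=25 (to screen)): x=520827/21080 (≈24.7072) theta=261/2635 (≈0.0991)
|theta_initial|=0.4000 |theta_final|=261/2635 (≈0.0991) -> not increased

Answer: no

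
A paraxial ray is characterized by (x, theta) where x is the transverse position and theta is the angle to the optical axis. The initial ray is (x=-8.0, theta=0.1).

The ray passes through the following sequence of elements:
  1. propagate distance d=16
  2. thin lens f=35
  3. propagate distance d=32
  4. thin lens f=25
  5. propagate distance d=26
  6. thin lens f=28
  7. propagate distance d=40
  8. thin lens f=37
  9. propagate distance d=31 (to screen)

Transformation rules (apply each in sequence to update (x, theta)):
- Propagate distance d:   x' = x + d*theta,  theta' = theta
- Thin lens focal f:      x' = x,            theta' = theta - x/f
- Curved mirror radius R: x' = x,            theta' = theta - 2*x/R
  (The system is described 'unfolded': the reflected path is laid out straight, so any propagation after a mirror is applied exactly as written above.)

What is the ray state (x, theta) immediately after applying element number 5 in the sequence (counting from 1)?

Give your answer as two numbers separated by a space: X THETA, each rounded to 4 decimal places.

Answer: 7.2482 0.1768

Derivation:
Initial: x=-8.0000 theta=0.1000
After 1 (propagate distance d=16): x=-6.4000 theta=0.1000
After 2 (thin lens f=35): x=-6.4000 theta=99/350 (≈0.2829)
After 3 (propagate distance d=32): x=464/175 (≈2.6514) theta=99/350 (≈0.2829)
After 4 (thin lens f=25): x=464/175 (≈2.6514) theta=0.1768
After 5 (propagate distance d=26): x=31711/4375 (≈7.2482) theta=0.1768
Rounded to 4 decimal places: x = 7.2482, theta = 0.1768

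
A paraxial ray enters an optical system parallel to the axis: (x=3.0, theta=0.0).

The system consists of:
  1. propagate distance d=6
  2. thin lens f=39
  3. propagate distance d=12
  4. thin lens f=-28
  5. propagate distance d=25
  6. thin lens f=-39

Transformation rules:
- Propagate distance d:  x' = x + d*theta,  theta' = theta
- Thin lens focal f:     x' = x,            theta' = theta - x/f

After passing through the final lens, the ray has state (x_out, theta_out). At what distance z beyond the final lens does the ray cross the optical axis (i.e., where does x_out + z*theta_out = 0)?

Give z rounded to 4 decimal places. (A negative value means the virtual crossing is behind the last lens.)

Answer: -41.1980

Derivation:
Initial: x=3.0000 theta=0.0000
After 1 (propagate distance d=6): x=3.0000 theta=0.0000
After 2 (thin lens f=39): x=3.0000 theta=-1/13 (≈-0.0769)
After 3 (propagate distance d=12): x=27/13 (≈2.0769) theta=-1/13 (≈-0.0769)
After 4 (thin lens f=-28): x=27/13 (≈2.0769) theta=-1/364 (≈-0.0027)
After 5 (propagate distance d=25): x=731/364 (≈2.0082) theta=-1/364 (≈-0.0027)
After 6 (thin lens f=-39): x=731/364 (≈2.0082) theta=173/3549 (≈0.0487)
z_focus = -x_out/theta_out = -(731/364)/(173/3549) = -28509/692 ≈ -41.1980
Rounded to 4 decimal places: z = -41.1980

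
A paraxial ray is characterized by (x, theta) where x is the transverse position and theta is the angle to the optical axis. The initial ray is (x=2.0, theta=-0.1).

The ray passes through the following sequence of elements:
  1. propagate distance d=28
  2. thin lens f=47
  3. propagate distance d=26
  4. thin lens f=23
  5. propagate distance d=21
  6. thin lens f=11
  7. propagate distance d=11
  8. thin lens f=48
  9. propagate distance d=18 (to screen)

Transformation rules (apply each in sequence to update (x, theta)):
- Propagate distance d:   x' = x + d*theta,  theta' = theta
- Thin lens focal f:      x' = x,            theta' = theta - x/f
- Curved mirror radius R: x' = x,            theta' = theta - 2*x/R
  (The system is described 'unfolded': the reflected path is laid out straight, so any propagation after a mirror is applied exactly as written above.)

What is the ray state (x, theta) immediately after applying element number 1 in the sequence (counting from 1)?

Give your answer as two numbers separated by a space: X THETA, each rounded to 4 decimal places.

Initial: x=2.0000 theta=-0.1000
After 1 (propagate distance d=28): x=-0.8000 theta=-0.1000
Rounded to 4 decimal places: x = -0.8000, theta = -0.1000

Answer: -0.8000 -0.1000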